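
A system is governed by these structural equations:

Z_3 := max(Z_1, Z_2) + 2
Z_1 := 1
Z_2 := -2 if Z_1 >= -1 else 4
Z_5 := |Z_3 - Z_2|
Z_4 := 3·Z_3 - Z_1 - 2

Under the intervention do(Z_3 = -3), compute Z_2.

-2

Under do(Z_3=-3), the mechanism Z_3 := max(Z_1, Z_2) + 2 is discarded; Z_3 is fixed at -3.
Since Z_2 is not a descendant of the intervened variable, it is unaffected.
Z_2 = -2 if Z_1 >= -1 else 4  [with Z_1=1]  = -2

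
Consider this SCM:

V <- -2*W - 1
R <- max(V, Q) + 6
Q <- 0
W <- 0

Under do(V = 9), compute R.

The intervention breaks the incoming arrows to V: V <- -2*W - 1 no longer applies, and V = 9.
R = max(V, Q) + 6  [with V=9, Q=0]  = 15

15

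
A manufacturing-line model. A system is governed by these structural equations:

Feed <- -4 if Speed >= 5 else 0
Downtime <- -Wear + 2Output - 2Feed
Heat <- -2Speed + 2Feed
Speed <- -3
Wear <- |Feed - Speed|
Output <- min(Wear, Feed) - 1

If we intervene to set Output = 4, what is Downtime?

5

The intervention breaks the incoming arrows to Output: Output <- min(Wear, Feed) - 1 no longer applies, and Output = 4.
Feed = -4 if Speed >= 5 else 0  [with Speed=-3]  = 0
Wear = |Feed - Speed|  [with Feed=0, Speed=-3]  = 3
Downtime = -Wear + 2Output - 2Feed  [with Wear=3, Output=4, Feed=0]  = 5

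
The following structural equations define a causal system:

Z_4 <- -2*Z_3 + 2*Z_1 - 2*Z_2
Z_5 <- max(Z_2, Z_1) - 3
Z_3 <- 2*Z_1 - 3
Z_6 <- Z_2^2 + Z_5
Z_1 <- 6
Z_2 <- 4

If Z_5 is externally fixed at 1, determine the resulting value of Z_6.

The intervention breaks the incoming arrows to Z_5: Z_5 <- max(Z_2, Z_1) - 3 no longer applies, and Z_5 = 1.
Z_6 = Z_2^2 + Z_5  [with Z_2=4, Z_5=1]  = 17

17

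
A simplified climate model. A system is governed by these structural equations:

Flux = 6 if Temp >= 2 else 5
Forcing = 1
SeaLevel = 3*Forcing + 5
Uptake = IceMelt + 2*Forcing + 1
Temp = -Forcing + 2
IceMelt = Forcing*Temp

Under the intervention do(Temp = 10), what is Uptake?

Under do(Temp=10), the mechanism Temp = -Forcing + 2 is discarded; Temp is fixed at 10.
IceMelt = Forcing*Temp  [with Forcing=1, Temp=10]  = 10
Uptake = IceMelt + 2*Forcing + 1  [with IceMelt=10, Forcing=1]  = 13

13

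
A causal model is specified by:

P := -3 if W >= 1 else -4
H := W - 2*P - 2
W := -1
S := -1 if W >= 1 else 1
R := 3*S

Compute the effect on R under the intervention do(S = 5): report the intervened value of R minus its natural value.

12

Under do(S=5), the mechanism S := -1 if W >= 1 else 1 is discarded; S is fixed at 5.
R = 3*S  [with S=5]  = 15
Without intervention: S = -1 if W >= 1 else 1  [with W=-1]  = 1; R = 3*S  [with S=1]  = 3.
Change = 15 − 3 = 12.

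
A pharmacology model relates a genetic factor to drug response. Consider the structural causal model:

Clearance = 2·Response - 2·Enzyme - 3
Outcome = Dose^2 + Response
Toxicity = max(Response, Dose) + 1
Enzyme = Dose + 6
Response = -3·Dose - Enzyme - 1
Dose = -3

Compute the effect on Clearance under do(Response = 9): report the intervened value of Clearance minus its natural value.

8

do(Response=9) replaces the equation Response = -3·Dose - Enzyme - 1 with the constant Response = 9.
Enzyme = Dose + 6  [with Dose=-3]  = 3
Clearance = 2·Response - 2·Enzyme - 3  [with Response=9, Enzyme=3]  = 9
Without intervention: Enzyme = Dose + 6  [with Dose=-3]  = 3; Response = -3·Dose - Enzyme - 1  [with Dose=-3, Enzyme=3]  = 5; Clearance = 2·Response - 2·Enzyme - 3  [with Response=5, Enzyme=3]  = 1.
Change = 9 − 1 = 8.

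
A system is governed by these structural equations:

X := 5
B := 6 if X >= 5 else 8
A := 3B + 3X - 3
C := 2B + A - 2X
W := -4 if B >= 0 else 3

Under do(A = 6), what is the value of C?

8

The intervention breaks the incoming arrows to A: A := 3B + 3X - 3 no longer applies, and A = 6.
B = 6 if X >= 5 else 8  [with X=5]  = 6
C = 2B + A - 2X  [with B=6, A=6, X=5]  = 8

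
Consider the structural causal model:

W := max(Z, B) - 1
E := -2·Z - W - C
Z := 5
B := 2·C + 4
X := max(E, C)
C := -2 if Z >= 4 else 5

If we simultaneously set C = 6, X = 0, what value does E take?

Setting C = 6, X = 0 by intervention discards those variables' equations.
B = 2·C + 4  [with C=6]  = 16
W = max(Z, B) - 1  [with Z=5, B=16]  = 15
E = -2·Z - W - C  [with Z=5, W=15, C=6]  = -31

-31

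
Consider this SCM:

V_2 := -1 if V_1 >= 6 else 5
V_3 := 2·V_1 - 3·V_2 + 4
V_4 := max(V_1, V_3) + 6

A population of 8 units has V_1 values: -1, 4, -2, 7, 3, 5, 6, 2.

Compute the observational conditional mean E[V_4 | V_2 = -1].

26

Observing V_2=-1 restricts to units where V_2's equation naturally yields -1: V_1 ∈ {7, 6}. In that subpopulation V_4 = 27, 25, mean 26.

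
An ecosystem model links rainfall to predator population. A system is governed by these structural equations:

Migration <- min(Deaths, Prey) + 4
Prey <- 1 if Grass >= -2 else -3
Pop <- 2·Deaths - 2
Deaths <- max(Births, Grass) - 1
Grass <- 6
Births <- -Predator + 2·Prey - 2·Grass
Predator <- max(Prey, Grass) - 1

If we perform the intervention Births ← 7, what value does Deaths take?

Intervening sets Births = 7 and removes its equation (Births <- -Predator + 2·Prey - 2·Grass).
Deaths = max(Births, Grass) - 1  [with Births=7, Grass=6]  = 6

6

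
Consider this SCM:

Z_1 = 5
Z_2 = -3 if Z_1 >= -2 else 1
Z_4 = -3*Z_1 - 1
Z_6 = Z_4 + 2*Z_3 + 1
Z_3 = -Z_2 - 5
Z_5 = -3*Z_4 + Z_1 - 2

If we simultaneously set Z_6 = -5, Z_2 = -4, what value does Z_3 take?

The joint intervention fixes Z_6 = -5, Z_2 = -4, removing each variable's own equation.
Z_3 = -Z_2 - 5  [with Z_2=-4]  = -1

-1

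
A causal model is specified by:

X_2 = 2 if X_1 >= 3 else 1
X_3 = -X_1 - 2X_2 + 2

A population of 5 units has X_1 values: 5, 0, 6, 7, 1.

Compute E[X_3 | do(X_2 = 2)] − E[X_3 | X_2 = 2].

Under do(X_2=2), X_2's equation is replaced by X_2=2 for every unit. Per-unit X_3: -7, -2, -8, -9, -3. Mean = -5.8.
Observing X_2=2 restricts to units where X_2's equation naturally yields 2: X_1 ∈ {5, 6, 7}. In that subpopulation X_3 = -7, -8, -9, mean -8.
Difference = -5.8 − (-8) = 2.2.

2.2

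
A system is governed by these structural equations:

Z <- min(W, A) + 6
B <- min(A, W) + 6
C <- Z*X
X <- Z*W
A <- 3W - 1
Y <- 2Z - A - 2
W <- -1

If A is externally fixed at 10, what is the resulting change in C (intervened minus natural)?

Under do(A=10), the mechanism A <- 3W - 1 is discarded; A is fixed at 10.
Z = min(W, A) + 6  [with W=-1, A=10]  = 5
X = Z*W  [with Z=5, W=-1]  = -5
C = Z*X  [with Z=5, X=-5]  = -25
Without intervention: A = 3W - 1  [with W=-1]  = -4; Z = min(W, A) + 6  [with W=-1, A=-4]  = 2; X = Z*W  [with Z=2, W=-1]  = -2; C = Z*X  [with Z=2, X=-2]  = -4.
Change = -25 − (-4) = -21.

-21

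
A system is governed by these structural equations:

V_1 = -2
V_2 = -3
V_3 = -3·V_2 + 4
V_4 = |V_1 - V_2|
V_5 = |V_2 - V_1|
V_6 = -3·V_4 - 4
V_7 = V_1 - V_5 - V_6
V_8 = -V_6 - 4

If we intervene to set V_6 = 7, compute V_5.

do(V_6=7) replaces the equation V_6 = -3·V_4 - 4 with the constant V_6 = 7.
Since V_5 is not a descendant of the intervened variable, it is unaffected.
V_5 = |V_2 - V_1|  [with V_2=-3, V_1=-2]  = 1

1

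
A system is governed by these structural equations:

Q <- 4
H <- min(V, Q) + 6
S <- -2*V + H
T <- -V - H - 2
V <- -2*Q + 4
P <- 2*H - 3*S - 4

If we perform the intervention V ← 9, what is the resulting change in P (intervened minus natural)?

do(V=9) replaces the equation V <- -2*Q + 4 with the constant V = 9.
H = min(V, Q) + 6  [with V=9, Q=4]  = 10
S = -2*V + H  [with V=9, H=10]  = -8
P = 2*H - 3*S - 4  [with H=10, S=-8]  = 40
Without intervention: V = -2*Q + 4  [with Q=4]  = -4; H = min(V, Q) + 6  [with V=-4, Q=4]  = 2; S = -2*V + H  [with V=-4, H=2]  = 10; P = 2*H - 3*S - 4  [with H=2, S=10]  = -30.
Change = 40 − (-30) = 70.

70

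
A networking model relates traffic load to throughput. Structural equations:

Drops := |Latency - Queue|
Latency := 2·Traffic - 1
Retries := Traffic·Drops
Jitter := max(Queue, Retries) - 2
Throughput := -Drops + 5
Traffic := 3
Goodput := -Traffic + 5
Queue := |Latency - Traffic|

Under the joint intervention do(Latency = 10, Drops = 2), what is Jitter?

The joint intervention fixes Latency = 10, Drops = 2, removing each variable's own equation.
Queue = |Latency - Traffic|  [with Latency=10, Traffic=3]  = 7
Retries = Traffic·Drops  [with Traffic=3, Drops=2]  = 6
Jitter = max(Queue, Retries) - 2  [with Queue=7, Retries=6]  = 5

5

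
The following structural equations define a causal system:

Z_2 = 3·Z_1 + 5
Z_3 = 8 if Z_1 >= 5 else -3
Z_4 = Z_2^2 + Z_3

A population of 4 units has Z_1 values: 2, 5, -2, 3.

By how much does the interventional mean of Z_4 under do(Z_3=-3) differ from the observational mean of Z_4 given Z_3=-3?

The intervention sets Z_3=-3 in all 4 units regardless of Z_1. Recomputing Z_4 per unit gives 118, 397, -2, 193; average 176.5.
Observing Z_3=-3 restricts to units where Z_3's equation naturally yields -3: Z_1 ∈ {2, -2, 3}. In that subpopulation Z_4 = 118, -2, 193, mean 103.
Difference = 176.5 − 103 = 73.5.

73.5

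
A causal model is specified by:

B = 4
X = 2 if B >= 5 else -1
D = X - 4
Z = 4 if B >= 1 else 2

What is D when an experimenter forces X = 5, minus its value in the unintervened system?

6

Under do(X=5), the mechanism X = 2 if B >= 5 else -1 is discarded; X is fixed at 5.
D = X - 4  [with X=5]  = 1
Without intervention: X = 2 if B >= 5 else -1  [with B=4]  = -1; D = X - 4  [with X=-1]  = -5.
Change = 1 − (-5) = 6.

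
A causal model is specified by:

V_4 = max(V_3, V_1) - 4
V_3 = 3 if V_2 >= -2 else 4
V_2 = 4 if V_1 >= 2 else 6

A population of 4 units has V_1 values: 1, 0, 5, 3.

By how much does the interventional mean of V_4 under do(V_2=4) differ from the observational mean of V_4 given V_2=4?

-0.5

The intervention sets V_2=4 in all 4 units regardless of V_1. Recomputing V_4 per unit gives -1, -1, 1, -1; average -0.5.
Observing V_2=4 restricts to units where V_2's equation naturally yields 4: V_1 ∈ {5, 3}. In that subpopulation V_4 = 1, -1, mean 0.
Difference = -0.5 − 0 = -0.5.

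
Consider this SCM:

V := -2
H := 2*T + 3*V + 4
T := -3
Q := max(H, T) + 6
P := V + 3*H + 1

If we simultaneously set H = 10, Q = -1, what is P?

The joint intervention fixes H = 10, Q = -1, removing each variable's own equation.
P = V + 3*H + 1  [with V=-2, H=10]  = 29

29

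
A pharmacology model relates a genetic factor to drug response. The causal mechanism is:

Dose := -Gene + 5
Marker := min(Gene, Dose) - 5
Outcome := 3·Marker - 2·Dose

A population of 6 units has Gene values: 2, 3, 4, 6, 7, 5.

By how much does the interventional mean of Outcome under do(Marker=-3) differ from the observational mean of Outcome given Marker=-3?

do(Marker=-3) breaks Marker's dependence on Gene. With Marker=-3 fixed, Outcome across the units is -15, -13, -11, -7, -5, -9, mean -10.
E[Outcome|Marker=-3] averages over only the 2 units with Marker=-3 (Gene = 2, 3): Outcome = -15, -13, mean -14.
Difference = -10 − (-14) = 4.

4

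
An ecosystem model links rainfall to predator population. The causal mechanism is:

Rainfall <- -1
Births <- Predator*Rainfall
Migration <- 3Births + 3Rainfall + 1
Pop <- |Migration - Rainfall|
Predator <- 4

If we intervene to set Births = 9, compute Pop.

do(Births=9) replaces the equation Births <- Predator*Rainfall with the constant Births = 9.
Migration = 3Births + 3Rainfall + 1  [with Births=9, Rainfall=-1]  = 25
Pop = |Migration - Rainfall|  [with Migration=25, Rainfall=-1]  = 26

26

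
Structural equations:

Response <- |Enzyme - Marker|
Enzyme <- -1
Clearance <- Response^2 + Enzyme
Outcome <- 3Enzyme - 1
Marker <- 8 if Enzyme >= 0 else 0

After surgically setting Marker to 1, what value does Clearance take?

3

Under do(Marker=1), the mechanism Marker <- 8 if Enzyme >= 0 else 0 is discarded; Marker is fixed at 1.
Response = |Enzyme - Marker|  [with Enzyme=-1, Marker=1]  = 2
Clearance = Response^2 + Enzyme  [with Response=2, Enzyme=-1]  = 3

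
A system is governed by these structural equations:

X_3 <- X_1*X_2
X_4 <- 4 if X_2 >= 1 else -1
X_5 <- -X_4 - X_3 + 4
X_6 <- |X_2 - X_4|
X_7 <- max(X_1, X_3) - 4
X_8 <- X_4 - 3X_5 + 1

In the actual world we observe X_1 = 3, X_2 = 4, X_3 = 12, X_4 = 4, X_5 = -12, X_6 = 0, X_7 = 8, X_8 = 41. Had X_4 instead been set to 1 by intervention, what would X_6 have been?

Under do(X_4=1), the mechanism X_4 <- 4 if X_2 >= 1 else -1 is discarded; X_4 is fixed at 1.
X_6 = |X_2 - X_4|  [with X_2=4, X_4=1]  = 3

3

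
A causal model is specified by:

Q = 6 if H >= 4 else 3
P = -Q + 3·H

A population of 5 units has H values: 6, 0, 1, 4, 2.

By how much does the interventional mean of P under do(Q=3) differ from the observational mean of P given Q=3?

4.8

Every unit gets Q=3 under the intervention. P values become 15, -3, 0, 9, 3; E[P|do(Q=3)] = 4.8.
Conditioning on Q=3 selects the 3 unit(s) with H ∈ {0, 1, 2}. Their P values: -3, 0, 3. Mean = 0.
Difference = 4.8 − 0 = 4.8.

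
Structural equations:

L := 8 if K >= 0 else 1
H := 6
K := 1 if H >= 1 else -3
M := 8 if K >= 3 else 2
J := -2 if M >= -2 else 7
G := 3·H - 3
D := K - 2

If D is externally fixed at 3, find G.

15

do(D=3) replaces the equation D := K - 2 with the constant D = 3.
Since G is not a descendant of the intervened variable, it is unaffected.
G = 3·H - 3  [with H=6]  = 15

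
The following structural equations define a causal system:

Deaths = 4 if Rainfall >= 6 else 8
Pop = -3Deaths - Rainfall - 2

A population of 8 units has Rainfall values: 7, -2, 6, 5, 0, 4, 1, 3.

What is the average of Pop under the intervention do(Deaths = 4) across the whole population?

-17

Under do(Deaths=4), Deaths's equation is replaced by Deaths=4 for every unit. Per-unit Pop: -21, -12, -20, -19, -14, -18, -15, -17. Mean = -17.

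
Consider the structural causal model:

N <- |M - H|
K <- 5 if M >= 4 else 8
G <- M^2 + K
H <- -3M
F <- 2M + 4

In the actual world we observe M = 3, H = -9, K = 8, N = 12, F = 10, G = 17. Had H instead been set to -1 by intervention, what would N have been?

4

Under do(H=-1), the mechanism H <- -3M is discarded; H is fixed at -1.
N = |M - H|  [with M=3, H=-1]  = 4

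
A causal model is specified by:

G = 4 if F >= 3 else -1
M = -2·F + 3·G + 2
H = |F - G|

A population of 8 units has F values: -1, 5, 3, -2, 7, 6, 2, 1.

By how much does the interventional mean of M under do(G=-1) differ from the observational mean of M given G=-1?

-5.25

The intervention sets G=-1 in all 8 units regardless of F. Recomputing M per unit gives 1, -11, -7, 3, -15, -13, -5, -3; average -6.25.
E[M|G=-1] averages over only the 4 units with G=-1 (F = -1, -2, 2, 1): M = 1, 3, -5, -3, mean -1.
Difference = -6.25 − (-1) = -5.25.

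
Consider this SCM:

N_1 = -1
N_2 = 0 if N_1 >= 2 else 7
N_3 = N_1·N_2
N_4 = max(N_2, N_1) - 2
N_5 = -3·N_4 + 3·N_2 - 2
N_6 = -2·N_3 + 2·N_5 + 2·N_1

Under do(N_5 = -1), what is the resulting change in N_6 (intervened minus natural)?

-10

The intervention breaks the incoming arrows to N_5: N_5 = -3·N_4 + 3·N_2 - 2 no longer applies, and N_5 = -1.
N_2 = 0 if N_1 >= 2 else 7  [with N_1=-1]  = 7
N_3 = N_1·N_2  [with N_1=-1, N_2=7]  = -7
N_6 = -2·N_3 + 2·N_5 + 2·N_1  [with N_3=-7, N_5=-1, N_1=-1]  = 10
Without intervention: N_2 = 0 if N_1 >= 2 else 7  [with N_1=-1]  = 7; N_3 = N_1·N_2  [with N_1=-1, N_2=7]  = -7; N_4 = max(N_2, N_1) - 2  [with N_2=7, N_1=-1]  = 5; N_5 = -3·N_4 + 3·N_2 - 2  [with N_4=5, N_2=7]  = 4; N_6 = -2·N_3 + 2·N_5 + 2·N_1  [with N_3=-7, N_5=4, N_1=-1]  = 20.
Change = 10 − 20 = -10.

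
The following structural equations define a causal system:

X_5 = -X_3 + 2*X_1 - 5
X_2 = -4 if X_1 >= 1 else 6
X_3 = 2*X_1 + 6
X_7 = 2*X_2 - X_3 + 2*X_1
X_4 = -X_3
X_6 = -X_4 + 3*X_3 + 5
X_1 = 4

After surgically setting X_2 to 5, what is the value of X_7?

4

Under do(X_2=5), the mechanism X_2 = -4 if X_1 >= 1 else 6 is discarded; X_2 is fixed at 5.
X_3 = 2*X_1 + 6  [with X_1=4]  = 14
X_7 = 2*X_2 - X_3 + 2*X_1  [with X_2=5, X_3=14, X_1=4]  = 4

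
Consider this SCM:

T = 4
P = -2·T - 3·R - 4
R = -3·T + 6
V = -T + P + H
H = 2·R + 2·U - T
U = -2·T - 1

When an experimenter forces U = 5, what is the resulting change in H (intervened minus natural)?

28

Under do(U=5), the mechanism U = -2·T - 1 is discarded; U is fixed at 5.
R = -3·T + 6  [with T=4]  = -6
H = 2·R + 2·U - T  [with R=-6, U=5, T=4]  = -6
Without intervention: U = -2·T - 1  [with T=4]  = -9; R = -3·T + 6  [with T=4]  = -6; H = 2·R + 2·U - T  [with R=-6, U=-9, T=4]  = -34.
Change = -6 − (-34) = 28.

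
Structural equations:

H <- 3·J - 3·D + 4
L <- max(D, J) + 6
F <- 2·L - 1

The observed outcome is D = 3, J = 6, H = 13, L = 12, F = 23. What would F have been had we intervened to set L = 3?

Intervening sets L = 3 and removes its equation (L <- max(D, J) + 6).
F = 2·L - 1  [with L=3]  = 5

5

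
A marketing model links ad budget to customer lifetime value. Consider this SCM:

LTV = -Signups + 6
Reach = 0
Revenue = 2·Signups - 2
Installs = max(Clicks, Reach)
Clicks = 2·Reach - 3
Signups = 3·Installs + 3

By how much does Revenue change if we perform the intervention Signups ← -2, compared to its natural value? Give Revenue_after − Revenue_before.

Intervening sets Signups = -2 and removes its equation (Signups = 3·Installs + 3).
Revenue = 2·Signups - 2  [with Signups=-2]  = -6
Without intervention: Clicks = 2·Reach - 3  [with Reach=0]  = -3; Installs = max(Clicks, Reach)  [with Clicks=-3, Reach=0]  = 0; Signups = 3·Installs + 3  [with Installs=0]  = 3; Revenue = 2·Signups - 2  [with Signups=3]  = 4.
Change = -6 − 4 = -10.

-10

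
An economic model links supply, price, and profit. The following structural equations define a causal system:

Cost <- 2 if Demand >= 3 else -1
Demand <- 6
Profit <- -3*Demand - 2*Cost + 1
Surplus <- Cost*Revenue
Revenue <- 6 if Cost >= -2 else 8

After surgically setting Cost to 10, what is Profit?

Under do(Cost=10), the mechanism Cost <- 2 if Demand >= 3 else -1 is discarded; Cost is fixed at 10.
Profit = -3*Demand - 2*Cost + 1  [with Demand=6, Cost=10]  = -37

-37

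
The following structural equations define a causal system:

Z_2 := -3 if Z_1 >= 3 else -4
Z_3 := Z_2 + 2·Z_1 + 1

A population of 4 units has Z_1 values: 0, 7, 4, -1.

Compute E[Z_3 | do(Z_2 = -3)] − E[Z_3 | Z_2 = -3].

Every unit gets Z_2=-3 under the intervention. Z_3 values become -2, 12, 6, -4; E[Z_3|do(Z_2=-3)] = 3.
Conditioning on Z_2=-3 selects the 2 unit(s) with Z_1 ∈ {7, 4}. Their Z_3 values: 12, 6. Mean = 9.
Difference = 3 − 9 = -6.

-6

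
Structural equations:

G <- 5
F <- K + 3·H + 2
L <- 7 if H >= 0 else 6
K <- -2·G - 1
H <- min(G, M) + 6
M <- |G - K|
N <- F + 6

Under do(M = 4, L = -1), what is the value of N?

27

Under do(M = 4, L = -1), each intervened variable's structural equation is replaced by its fixed value.
K = -2·G - 1  [with G=5]  = -11
H = min(G, M) + 6  [with G=5, M=4]  = 10
F = K + 3·H + 2  [with K=-11, H=10]  = 21
N = F + 6  [with F=21]  = 27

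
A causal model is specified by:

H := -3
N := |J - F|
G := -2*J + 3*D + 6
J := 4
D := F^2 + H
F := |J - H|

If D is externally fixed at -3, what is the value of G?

Intervening sets D = -3 and removes its equation (D := F^2 + H).
G = -2*J + 3*D + 6  [with J=4, D=-3]  = -11

-11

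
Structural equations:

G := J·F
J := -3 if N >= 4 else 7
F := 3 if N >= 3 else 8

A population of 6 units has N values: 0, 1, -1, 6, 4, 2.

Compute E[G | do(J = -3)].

-19

Every unit gets J=-3 under the intervention. G values become -24, -24, -24, -9, -9, -24; E[G|do(J=-3)] = -19.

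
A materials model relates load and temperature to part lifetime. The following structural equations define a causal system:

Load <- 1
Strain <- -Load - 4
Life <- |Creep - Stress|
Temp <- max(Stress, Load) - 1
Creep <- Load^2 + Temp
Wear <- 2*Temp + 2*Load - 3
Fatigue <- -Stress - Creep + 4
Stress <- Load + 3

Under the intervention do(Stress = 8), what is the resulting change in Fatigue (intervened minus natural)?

-8

Under do(Stress=8), the mechanism Stress <- Load + 3 is discarded; Stress is fixed at 8.
Temp = max(Stress, Load) - 1  [with Stress=8, Load=1]  = 7
Creep = Load^2 + Temp  [with Load=1, Temp=7]  = 8
Fatigue = -Stress - Creep + 4  [with Stress=8, Creep=8]  = -12
Without intervention: Stress = Load + 3  [with Load=1]  = 4; Temp = max(Stress, Load) - 1  [with Stress=4, Load=1]  = 3; Creep = Load^2 + Temp  [with Load=1, Temp=3]  = 4; Fatigue = -Stress - Creep + 4  [with Stress=4, Creep=4]  = -4.
Change = -12 − (-4) = -8.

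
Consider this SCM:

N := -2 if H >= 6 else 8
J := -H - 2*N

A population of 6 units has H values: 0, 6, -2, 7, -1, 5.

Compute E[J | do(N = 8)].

-18.5

do(N=8) breaks N's dependence on H. With N=8 fixed, J across the units is -16, -22, -14, -23, -15, -21, mean -18.5.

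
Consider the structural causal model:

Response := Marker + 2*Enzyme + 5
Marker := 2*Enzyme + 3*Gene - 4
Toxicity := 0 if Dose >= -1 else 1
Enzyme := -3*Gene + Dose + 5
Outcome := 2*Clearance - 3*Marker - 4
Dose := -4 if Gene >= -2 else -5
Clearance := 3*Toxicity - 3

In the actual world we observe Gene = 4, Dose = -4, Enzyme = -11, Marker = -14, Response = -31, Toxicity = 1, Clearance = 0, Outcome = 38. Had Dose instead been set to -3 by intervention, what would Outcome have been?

32

do(Dose=-3) replaces the equation Dose := -4 if Gene >= -2 else -5 with the constant Dose = -3.
Enzyme = -3*Gene + Dose + 5  [with Gene=4, Dose=-3]  = -10
Marker = 2*Enzyme + 3*Gene - 4  [with Enzyme=-10, Gene=4]  = -12
Toxicity = 0 if Dose >= -1 else 1  [with Dose=-3]  = 1
Clearance = 3*Toxicity - 3  [with Toxicity=1]  = 0
Outcome = 2*Clearance - 3*Marker - 4  [with Clearance=0, Marker=-12]  = 32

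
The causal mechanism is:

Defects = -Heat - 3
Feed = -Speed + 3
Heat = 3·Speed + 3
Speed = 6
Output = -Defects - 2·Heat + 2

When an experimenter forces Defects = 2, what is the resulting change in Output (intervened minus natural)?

-26

Intervening sets Defects = 2 and removes its equation (Defects = -Heat - 3).
Heat = 3·Speed + 3  [with Speed=6]  = 21
Output = -Defects - 2·Heat + 2  [with Defects=2, Heat=21]  = -42
Without intervention: Heat = 3·Speed + 3  [with Speed=6]  = 21; Defects = -Heat - 3  [with Heat=21]  = -24; Output = -Defects - 2·Heat + 2  [with Defects=-24, Heat=21]  = -16.
Change = -42 − (-16) = -26.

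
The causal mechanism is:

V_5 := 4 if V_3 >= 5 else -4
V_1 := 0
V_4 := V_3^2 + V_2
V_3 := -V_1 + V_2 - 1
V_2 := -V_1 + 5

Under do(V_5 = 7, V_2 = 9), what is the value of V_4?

73

Setting V_5 = 7, V_2 = 9 by intervention discards those variables' equations.
V_3 = -V_1 + V_2 - 1  [with V_1=0, V_2=9]  = 8
V_4 = V_3^2 + V_2  [with V_3=8, V_2=9]  = 73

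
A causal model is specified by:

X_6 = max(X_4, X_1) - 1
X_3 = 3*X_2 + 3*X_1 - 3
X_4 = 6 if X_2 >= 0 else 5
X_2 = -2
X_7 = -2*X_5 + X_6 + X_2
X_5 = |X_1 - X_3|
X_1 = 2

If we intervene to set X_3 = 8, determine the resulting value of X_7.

The intervention breaks the incoming arrows to X_3: X_3 = 3*X_2 + 3*X_1 - 3 no longer applies, and X_3 = 8.
X_4 = 6 if X_2 >= 0 else 5  [with X_2=-2]  = 5
X_5 = |X_1 - X_3|  [with X_1=2, X_3=8]  = 6
X_6 = max(X_4, X_1) - 1  [with X_4=5, X_1=2]  = 4
X_7 = -2*X_5 + X_6 + X_2  [with X_5=6, X_6=4, X_2=-2]  = -10

-10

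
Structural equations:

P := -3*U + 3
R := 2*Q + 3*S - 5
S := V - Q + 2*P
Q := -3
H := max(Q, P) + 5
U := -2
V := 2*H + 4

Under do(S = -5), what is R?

-26

Intervening sets S = -5 and removes its equation (S := V - Q + 2*P).
R = 2*Q + 3*S - 5  [with Q=-3, S=-5]  = -26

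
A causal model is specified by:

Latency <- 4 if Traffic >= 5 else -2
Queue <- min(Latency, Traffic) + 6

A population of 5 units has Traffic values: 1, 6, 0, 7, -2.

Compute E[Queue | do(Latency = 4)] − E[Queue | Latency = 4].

Every unit gets Latency=4 under the intervention. Queue values become 7, 10, 6, 10, 4; E[Queue|do(Latency=4)] = 7.4.
Observing Latency=4 restricts to units where Latency's equation naturally yields 4: Traffic ∈ {6, 7}. In that subpopulation Queue = 10, 10, mean 10.
Difference = 7.4 − 10 = -2.6.

-2.6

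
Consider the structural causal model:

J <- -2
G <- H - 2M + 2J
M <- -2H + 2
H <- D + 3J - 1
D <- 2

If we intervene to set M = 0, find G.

Intervening sets M = 0 and removes its equation (M <- -2H + 2).
H = D + 3J - 1  [with D=2, J=-2]  = -5
G = H - 2M + 2J  [with H=-5, M=0, J=-2]  = -9

-9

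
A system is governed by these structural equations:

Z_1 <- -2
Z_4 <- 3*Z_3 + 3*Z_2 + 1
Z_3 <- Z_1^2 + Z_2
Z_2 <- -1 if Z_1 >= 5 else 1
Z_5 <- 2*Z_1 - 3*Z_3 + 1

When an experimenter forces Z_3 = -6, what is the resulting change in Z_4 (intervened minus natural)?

The intervention breaks the incoming arrows to Z_3: Z_3 <- Z_1^2 + Z_2 no longer applies, and Z_3 = -6.
Z_2 = -1 if Z_1 >= 5 else 1  [with Z_1=-2]  = 1
Z_4 = 3*Z_3 + 3*Z_2 + 1  [with Z_3=-6, Z_2=1]  = -14
Without intervention: Z_2 = -1 if Z_1 >= 5 else 1  [with Z_1=-2]  = 1; Z_3 = Z_1^2 + Z_2  [with Z_1=-2, Z_2=1]  = 5; Z_4 = 3*Z_3 + 3*Z_2 + 1  [with Z_3=5, Z_2=1]  = 19.
Change = -14 − 19 = -33.

-33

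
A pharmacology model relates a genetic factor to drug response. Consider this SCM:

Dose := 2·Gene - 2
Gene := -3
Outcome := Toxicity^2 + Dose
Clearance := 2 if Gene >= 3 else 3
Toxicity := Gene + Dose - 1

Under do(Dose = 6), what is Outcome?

do(Dose=6) replaces the equation Dose := 2·Gene - 2 with the constant Dose = 6.
Toxicity = Gene + Dose - 1  [with Gene=-3, Dose=6]  = 2
Outcome = Toxicity^2 + Dose  [with Toxicity=2, Dose=6]  = 10

10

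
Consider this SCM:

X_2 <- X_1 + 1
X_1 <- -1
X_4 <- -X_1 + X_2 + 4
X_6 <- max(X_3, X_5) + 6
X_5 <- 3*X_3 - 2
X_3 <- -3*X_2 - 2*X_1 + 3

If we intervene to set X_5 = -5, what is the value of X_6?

11

The intervention breaks the incoming arrows to X_5: X_5 <- 3*X_3 - 2 no longer applies, and X_5 = -5.
X_2 = X_1 + 1  [with X_1=-1]  = 0
X_3 = -3*X_2 - 2*X_1 + 3  [with X_2=0, X_1=-1]  = 5
X_6 = max(X_3, X_5) + 6  [with X_3=5, X_5=-5]  = 11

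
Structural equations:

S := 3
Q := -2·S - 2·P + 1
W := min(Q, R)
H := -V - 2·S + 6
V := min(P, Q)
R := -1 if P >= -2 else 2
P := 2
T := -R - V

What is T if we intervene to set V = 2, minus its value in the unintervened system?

The intervention breaks the incoming arrows to V: V := min(P, Q) no longer applies, and V = 2.
R = -1 if P >= -2 else 2  [with P=2]  = -1
T = -R - V  [with R=-1, V=2]  = -1
Without intervention: Q = -2·S - 2·P + 1  [with S=3, P=2]  = -9; R = -1 if P >= -2 else 2  [with P=2]  = -1; V = min(P, Q)  [with P=2, Q=-9]  = -9; T = -R - V  [with R=-1, V=-9]  = 10.
Change = -1 − 10 = -11.

-11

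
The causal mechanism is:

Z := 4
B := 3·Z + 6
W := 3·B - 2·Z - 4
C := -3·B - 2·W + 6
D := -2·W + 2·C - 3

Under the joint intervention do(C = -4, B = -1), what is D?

The joint intervention fixes C = -4, B = -1, removing each variable's own equation.
W = 3·B - 2·Z - 4  [with B=-1, Z=4]  = -15
D = -2·W + 2·C - 3  [with W=-15, C=-4]  = 19

19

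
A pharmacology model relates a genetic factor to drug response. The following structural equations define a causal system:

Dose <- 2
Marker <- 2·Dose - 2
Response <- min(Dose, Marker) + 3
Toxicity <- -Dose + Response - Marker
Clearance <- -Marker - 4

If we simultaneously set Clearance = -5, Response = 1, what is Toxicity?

-3

Under do(Clearance = -5, Response = 1), each intervened variable's structural equation is replaced by its fixed value.
Marker = 2·Dose - 2  [with Dose=2]  = 2
Toxicity = -Dose + Response - Marker  [with Dose=2, Response=1, Marker=2]  = -3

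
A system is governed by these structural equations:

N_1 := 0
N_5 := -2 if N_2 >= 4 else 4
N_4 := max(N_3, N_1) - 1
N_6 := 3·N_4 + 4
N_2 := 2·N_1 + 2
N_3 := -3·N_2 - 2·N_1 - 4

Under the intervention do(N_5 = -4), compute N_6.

The intervention breaks the incoming arrows to N_5: N_5 := -2 if N_2 >= 4 else 4 no longer applies, and N_5 = -4.
Since N_6 is not a descendant of the intervened variable, it is unaffected.
N_2 = 2·N_1 + 2  [with N_1=0]  = 2
N_3 = -3·N_2 - 2·N_1 - 4  [with N_2=2, N_1=0]  = -10
N_4 = max(N_3, N_1) - 1  [with N_3=-10, N_1=0]  = -1
N_6 = 3·N_4 + 4  [with N_4=-1]  = 1

1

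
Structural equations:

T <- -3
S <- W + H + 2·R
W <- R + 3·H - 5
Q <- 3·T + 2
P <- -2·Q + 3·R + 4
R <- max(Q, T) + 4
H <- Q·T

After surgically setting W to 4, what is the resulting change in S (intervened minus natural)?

Intervening sets W = 4 and removes its equation (W <- R + 3·H - 5).
Q = 3·T + 2  [with T=-3]  = -7
H = Q·T  [with Q=-7, T=-3]  = 21
R = max(Q, T) + 4  [with Q=-7, T=-3]  = 1
S = W + H + 2·R  [with W=4, H=21, R=1]  = 27
Without intervention: Q = 3·T + 2  [with T=-3]  = -7; H = Q·T  [with Q=-7, T=-3]  = 21; R = max(Q, T) + 4  [with Q=-7, T=-3]  = 1; W = R + 3·H - 5  [with R=1, H=21]  = 59; S = W + H + 2·R  [with W=59, H=21, R=1]  = 82.
Change = 27 − 82 = -55.

-55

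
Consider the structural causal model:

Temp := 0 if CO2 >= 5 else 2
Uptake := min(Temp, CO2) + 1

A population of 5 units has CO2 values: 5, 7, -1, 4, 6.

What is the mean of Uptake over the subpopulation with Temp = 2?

1.5

Observing Temp=2 restricts to units where Temp's equation naturally yields 2: CO2 ∈ {-1, 4}. In that subpopulation Uptake = 0, 3, mean 1.5.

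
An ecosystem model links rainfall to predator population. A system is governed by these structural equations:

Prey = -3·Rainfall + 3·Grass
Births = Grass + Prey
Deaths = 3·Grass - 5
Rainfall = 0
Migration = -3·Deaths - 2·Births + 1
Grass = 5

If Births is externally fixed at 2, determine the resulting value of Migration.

-33

Under do(Births=2), the mechanism Births = Grass + Prey is discarded; Births is fixed at 2.
Deaths = 3·Grass - 5  [with Grass=5]  = 10
Migration = -3·Deaths - 2·Births + 1  [with Deaths=10, Births=2]  = -33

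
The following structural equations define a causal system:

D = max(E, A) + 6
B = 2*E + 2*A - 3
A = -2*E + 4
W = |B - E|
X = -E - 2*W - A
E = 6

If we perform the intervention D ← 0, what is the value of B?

-7

do(D=0) replaces the equation D = max(E, A) + 6 with the constant D = 0.
B is not downstream of the intervention, so its value is determined by the original equations.
A = -2*E + 4  [with E=6]  = -8
B = 2*E + 2*A - 3  [with E=6, A=-8]  = -7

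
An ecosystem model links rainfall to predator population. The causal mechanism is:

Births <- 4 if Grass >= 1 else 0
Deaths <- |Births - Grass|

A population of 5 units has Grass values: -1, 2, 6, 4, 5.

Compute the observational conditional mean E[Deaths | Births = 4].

1.25

E[Deaths|Births=4] averages over only the 4 units with Births=4 (Grass = 2, 6, 4, 5): Deaths = 2, 2, 0, 1, mean 1.25.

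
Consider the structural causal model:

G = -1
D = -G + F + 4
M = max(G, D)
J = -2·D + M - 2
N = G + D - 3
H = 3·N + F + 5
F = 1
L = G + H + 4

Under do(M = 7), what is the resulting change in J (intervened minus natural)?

1

Intervening sets M = 7 and removes its equation (M = max(G, D)).
D = -G + F + 4  [with G=-1, F=1]  = 6
J = -2·D + M - 2  [with D=6, M=7]  = -7
Without intervention: D = -G + F + 4  [with G=-1, F=1]  = 6; M = max(G, D)  [with G=-1, D=6]  = 6; J = -2·D + M - 2  [with D=6, M=6]  = -8.
Change = -7 − (-8) = 1.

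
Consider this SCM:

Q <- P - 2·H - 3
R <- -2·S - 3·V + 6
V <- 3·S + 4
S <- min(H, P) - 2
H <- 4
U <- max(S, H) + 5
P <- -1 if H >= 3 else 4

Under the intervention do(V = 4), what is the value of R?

0

The intervention breaks the incoming arrows to V: V <- 3·S + 4 no longer applies, and V = 4.
P = -1 if H >= 3 else 4  [with H=4]  = -1
S = min(H, P) - 2  [with H=4, P=-1]  = -3
R = -2·S - 3·V + 6  [with S=-3, V=4]  = 0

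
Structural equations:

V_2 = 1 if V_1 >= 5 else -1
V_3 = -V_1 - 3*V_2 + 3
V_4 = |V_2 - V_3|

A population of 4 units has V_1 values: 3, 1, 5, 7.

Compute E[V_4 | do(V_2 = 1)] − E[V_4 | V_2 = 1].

-2

Every unit gets V_2=1 under the intervention. V_4 values become 4, 2, 6, 8; E[V_4|do(V_2=1)] = 5.
Observing V_2=1 restricts to units where V_2's equation naturally yields 1: V_1 ∈ {5, 7}. In that subpopulation V_4 = 6, 8, mean 7.
Difference = 5 − 7 = -2.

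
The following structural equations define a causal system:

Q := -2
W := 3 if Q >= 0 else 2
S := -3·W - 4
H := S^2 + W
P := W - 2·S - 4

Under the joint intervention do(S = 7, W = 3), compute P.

-15

Setting S = 7, W = 3 by intervention discards those variables' equations.
P = W - 2·S - 4  [with W=3, S=7]  = -15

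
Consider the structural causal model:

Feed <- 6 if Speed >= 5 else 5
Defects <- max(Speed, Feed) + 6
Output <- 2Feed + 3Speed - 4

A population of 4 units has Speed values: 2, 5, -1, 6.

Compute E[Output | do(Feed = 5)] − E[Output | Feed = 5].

7.5

Under do(Feed=5), Feed's equation is replaced by Feed=5 for every unit. Per-unit Output: 12, 21, 3, 24. Mean = 15.
Observing Feed=5 restricts to units where Feed's equation naturally yields 5: Speed ∈ {2, -1}. In that subpopulation Output = 12, 3, mean 7.5.
Difference = 15 − 7.5 = 7.5.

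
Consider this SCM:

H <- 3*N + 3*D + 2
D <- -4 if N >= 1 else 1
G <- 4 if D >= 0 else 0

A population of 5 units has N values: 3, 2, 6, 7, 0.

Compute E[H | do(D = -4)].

Under do(D=-4), D's equation is replaced by D=-4 for every unit. Per-unit H: -1, -4, 8, 11, -10. Mean = 0.8.

0.8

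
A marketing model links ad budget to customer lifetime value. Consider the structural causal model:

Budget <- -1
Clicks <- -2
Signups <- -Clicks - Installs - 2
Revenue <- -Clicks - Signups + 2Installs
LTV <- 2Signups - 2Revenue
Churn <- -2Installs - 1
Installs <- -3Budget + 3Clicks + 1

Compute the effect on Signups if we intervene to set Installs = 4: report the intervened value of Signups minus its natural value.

-6

The intervention breaks the incoming arrows to Installs: Installs <- -3Budget + 3Clicks + 1 no longer applies, and Installs = 4.
Signups = -Clicks - Installs - 2  [with Clicks=-2, Installs=4]  = -4
Without intervention: Installs = -3Budget + 3Clicks + 1  [with Budget=-1, Clicks=-2]  = -2; Signups = -Clicks - Installs - 2  [with Clicks=-2, Installs=-2]  = 2.
Change = -4 − 2 = -6.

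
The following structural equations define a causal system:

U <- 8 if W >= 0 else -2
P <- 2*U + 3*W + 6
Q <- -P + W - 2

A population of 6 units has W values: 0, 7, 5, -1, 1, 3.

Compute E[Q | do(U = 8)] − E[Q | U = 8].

1.4

Every unit gets U=8 under the intervention. Q values become -24, -38, -34, -22, -26, -30; E[Q|do(U=8)] = -29.
E[Q|U=8] averages over only the 5 units with U=8 (W = 0, 7, 5, 1, 3): Q = -24, -38, -34, -26, -30, mean -30.4.
Difference = -29 − (-30.4) = 1.4.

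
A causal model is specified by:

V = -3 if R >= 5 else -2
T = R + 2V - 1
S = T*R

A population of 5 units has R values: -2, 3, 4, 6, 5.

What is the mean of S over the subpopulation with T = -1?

Conditioning on T=-1 selects the 2 unit(s) with R ∈ {4, 6}. Their S values: -4, -6. Mean = -5.

-5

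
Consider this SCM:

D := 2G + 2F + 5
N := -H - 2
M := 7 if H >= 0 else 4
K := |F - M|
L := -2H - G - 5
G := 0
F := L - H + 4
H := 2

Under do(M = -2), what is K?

Under do(M=-2), the mechanism M := 7 if H >= 0 else 4 is discarded; M is fixed at -2.
L = -2H - G - 5  [with H=2, G=0]  = -9
F = L - H + 4  [with L=-9, H=2]  = -7
K = |F - M|  [with F=-7, M=-2]  = 5

5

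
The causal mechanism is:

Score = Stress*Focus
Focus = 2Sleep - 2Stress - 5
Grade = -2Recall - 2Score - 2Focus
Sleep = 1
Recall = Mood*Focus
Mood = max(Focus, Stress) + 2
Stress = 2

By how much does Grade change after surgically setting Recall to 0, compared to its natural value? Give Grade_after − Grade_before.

Intervening sets Recall = 0 and removes its equation (Recall = Mood*Focus).
Focus = 2Sleep - 2Stress - 5  [with Sleep=1, Stress=2]  = -7
Score = Stress*Focus  [with Stress=2, Focus=-7]  = -14
Grade = -2Recall - 2Score - 2Focus  [with Recall=0, Score=-14, Focus=-7]  = 42
Without intervention: Focus = 2Sleep - 2Stress - 5  [with Sleep=1, Stress=2]  = -7; Score = Stress*Focus  [with Stress=2, Focus=-7]  = -14; Mood = max(Focus, Stress) + 2  [with Focus=-7, Stress=2]  = 4; Recall = Mood*Focus  [with Mood=4, Focus=-7]  = -28; Grade = -2Recall - 2Score - 2Focus  [with Recall=-28, Score=-14, Focus=-7]  = 98.
Change = 42 − 98 = -56.

-56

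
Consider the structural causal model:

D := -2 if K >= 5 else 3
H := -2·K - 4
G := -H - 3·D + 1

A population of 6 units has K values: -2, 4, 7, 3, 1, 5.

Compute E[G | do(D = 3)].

2

do(D=3) breaks D's dependence on K. With D=3 fixed, G across the units is -8, 4, 10, 2, -2, 6, mean 2.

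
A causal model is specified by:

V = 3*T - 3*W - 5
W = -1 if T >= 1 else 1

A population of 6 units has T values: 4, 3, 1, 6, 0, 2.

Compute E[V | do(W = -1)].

6

do(W=-1) breaks W's dependence on T. With W=-1 fixed, V across the units is 10, 7, 1, 16, -2, 4, mean 6.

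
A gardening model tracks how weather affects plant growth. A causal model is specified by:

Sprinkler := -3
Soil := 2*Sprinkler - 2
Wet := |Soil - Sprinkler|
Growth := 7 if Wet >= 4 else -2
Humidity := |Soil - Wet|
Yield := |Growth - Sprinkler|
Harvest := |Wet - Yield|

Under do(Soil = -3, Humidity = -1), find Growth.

The joint intervention fixes Soil = -3, Humidity = -1, removing each variable's own equation.
Wet = |Soil - Sprinkler|  [with Soil=-3, Sprinkler=-3]  = 0
Growth = 7 if Wet >= 4 else -2  [with Wet=0]  = -2

-2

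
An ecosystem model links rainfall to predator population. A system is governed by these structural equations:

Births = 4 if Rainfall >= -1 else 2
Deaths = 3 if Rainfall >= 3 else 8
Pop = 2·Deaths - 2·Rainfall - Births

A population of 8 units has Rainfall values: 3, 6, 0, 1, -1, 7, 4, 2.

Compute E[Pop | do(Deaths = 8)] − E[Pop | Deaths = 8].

-4.5

Under do(Deaths=8), Deaths's equation is replaced by Deaths=8 for every unit. Per-unit Pop: 6, 0, 12, 10, 14, -2, 4, 8. Mean = 6.5.
Observing Deaths=8 restricts to units where Deaths's equation naturally yields 8: Rainfall ∈ {0, 1, -1, 2}. In that subpopulation Pop = 12, 10, 14, 8, mean 11.
Difference = 6.5 − 11 = -4.5.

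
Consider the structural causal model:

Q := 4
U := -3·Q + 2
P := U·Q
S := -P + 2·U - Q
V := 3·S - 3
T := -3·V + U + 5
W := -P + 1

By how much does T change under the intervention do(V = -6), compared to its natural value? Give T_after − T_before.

153

The intervention breaks the incoming arrows to V: V := 3·S - 3 no longer applies, and V = -6.
U = -3·Q + 2  [with Q=4]  = -10
T = -3·V + U + 5  [with V=-6, U=-10]  = 13
Without intervention: U = -3·Q + 2  [with Q=4]  = -10; P = U·Q  [with U=-10, Q=4]  = -40; S = -P + 2·U - Q  [with P=-40, U=-10, Q=4]  = 16; V = 3·S - 3  [with S=16]  = 45; T = -3·V + U + 5  [with V=45, U=-10]  = -140.
Change = 13 − (-140) = 153.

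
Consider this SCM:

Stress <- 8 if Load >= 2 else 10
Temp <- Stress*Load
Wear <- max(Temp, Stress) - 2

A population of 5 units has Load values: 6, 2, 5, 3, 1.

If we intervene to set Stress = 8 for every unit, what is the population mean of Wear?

25.2

Every unit gets Stress=8 under the intervention. Wear values become 46, 14, 38, 22, 6; E[Wear|do(Stress=8)] = 25.2.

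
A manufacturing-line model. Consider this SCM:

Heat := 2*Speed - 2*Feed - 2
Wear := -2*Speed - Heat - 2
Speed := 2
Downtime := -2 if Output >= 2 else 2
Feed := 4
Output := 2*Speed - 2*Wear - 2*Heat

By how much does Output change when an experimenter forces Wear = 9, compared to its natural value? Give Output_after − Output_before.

Intervening sets Wear = 9 and removes its equation (Wear := -2*Speed - Heat - 2).
Heat = 2*Speed - 2*Feed - 2  [with Speed=2, Feed=4]  = -6
Output = 2*Speed - 2*Wear - 2*Heat  [with Speed=2, Wear=9, Heat=-6]  = -2
Without intervention: Heat = 2*Speed - 2*Feed - 2  [with Speed=2, Feed=4]  = -6; Wear = -2*Speed - Heat - 2  [with Speed=2, Heat=-6]  = 0; Output = 2*Speed - 2*Wear - 2*Heat  [with Speed=2, Wear=0, Heat=-6]  = 16.
Change = -2 − 16 = -18.

-18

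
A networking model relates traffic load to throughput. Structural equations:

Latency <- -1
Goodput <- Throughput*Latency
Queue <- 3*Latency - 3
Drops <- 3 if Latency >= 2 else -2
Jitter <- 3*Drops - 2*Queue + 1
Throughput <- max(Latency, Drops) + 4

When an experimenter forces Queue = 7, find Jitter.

-19

Under do(Queue=7), the mechanism Queue <- 3*Latency - 3 is discarded; Queue is fixed at 7.
Drops = 3 if Latency >= 2 else -2  [with Latency=-1]  = -2
Jitter = 3*Drops - 2*Queue + 1  [with Drops=-2, Queue=7]  = -19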